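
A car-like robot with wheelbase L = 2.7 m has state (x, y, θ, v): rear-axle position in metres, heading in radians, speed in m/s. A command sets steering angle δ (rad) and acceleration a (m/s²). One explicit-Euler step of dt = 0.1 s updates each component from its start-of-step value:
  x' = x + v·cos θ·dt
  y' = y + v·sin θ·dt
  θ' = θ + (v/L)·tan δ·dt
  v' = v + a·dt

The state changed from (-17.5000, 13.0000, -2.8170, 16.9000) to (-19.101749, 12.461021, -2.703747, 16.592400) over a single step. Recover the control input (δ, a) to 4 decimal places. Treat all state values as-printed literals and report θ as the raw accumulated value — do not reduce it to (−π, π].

a = (v'−v)/dt = (-0.307600)/0.1 = -3.0760
Δθ = θ'−θ = 0.113253;  (v·dt/L) = 16.9000·0.1/2.7 = 0.625926
tan δ = Δθ·L/(v·dt) = 0.180937  →  δ = 0.1790

δ = 0.1790, a = -3.0760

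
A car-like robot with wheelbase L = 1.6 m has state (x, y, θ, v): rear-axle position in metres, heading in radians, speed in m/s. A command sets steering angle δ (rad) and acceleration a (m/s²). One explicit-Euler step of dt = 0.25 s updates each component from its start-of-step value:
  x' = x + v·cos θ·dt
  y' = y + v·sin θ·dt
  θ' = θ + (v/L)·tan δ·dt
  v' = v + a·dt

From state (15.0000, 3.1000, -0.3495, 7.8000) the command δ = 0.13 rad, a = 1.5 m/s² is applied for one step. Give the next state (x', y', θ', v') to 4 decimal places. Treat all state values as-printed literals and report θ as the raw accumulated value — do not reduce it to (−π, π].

x' = 15.0000 + 7.8000·cos(-0.3495)·0.25 = 16.8321
y' = 3.1000 + 7.8000·sin(-0.3495)·0.25 = 2.4323
θ' = -0.3495 + (7.8000/1.6)·tan(0.13)·0.25 = -0.1902
v' = 7.8000 + 1.5000·0.25 = 8.1750

(16.8321, 2.4323, -0.1902, 8.1750)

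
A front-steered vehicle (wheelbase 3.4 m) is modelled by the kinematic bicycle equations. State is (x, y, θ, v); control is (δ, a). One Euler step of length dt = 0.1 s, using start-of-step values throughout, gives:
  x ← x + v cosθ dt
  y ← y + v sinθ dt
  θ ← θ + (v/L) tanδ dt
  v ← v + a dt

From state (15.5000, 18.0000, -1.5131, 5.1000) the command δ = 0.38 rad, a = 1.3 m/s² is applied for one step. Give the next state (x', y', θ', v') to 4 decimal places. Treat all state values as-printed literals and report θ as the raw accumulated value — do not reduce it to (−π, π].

x' = 15.5000 + 5.1000·cos(-1.5131)·0.1 = 15.5294
y' = 18.0000 + 5.1000·sin(-1.5131)·0.1 = 17.4908
θ' = -1.5131 + (5.1000/3.4)·tan(0.38)·0.1 = -1.4532
v' = 5.1000 + 1.3000·0.1 = 5.2300

(15.5294, 17.4908, -1.4532, 5.2300)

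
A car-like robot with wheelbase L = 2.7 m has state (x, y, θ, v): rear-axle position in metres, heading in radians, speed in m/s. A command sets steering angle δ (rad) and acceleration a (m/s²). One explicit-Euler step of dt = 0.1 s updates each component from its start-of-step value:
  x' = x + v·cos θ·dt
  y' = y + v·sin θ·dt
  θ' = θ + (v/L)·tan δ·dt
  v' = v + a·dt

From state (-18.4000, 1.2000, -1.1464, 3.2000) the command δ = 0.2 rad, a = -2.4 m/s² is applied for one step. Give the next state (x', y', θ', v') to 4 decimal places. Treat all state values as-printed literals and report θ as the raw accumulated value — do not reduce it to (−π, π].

x' = -18.4000 + 3.2000·cos(-1.1464)·0.1 = -18.2682
y' = 1.2000 + 3.2000·sin(-1.1464)·0.1 = 0.9084
θ' = -1.1464 + (3.2000/2.7)·tan(0.2)·0.1 = -1.1224
v' = 3.2000 − 2.4000·0.1 = 2.9600

(-18.2682, 0.9084, -1.1224, 2.9600)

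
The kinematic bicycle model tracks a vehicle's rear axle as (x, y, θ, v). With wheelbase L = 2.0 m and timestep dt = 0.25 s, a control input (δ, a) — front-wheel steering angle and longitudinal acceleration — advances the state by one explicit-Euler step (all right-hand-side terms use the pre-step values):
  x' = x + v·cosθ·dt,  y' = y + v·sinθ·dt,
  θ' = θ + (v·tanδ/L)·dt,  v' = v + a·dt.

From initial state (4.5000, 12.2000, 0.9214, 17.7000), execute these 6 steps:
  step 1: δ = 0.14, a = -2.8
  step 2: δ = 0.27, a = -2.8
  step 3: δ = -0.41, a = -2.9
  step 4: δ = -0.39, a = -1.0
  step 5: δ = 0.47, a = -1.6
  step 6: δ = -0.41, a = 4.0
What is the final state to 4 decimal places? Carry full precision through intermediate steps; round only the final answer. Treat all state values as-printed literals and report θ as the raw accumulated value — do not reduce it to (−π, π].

after step 1 (δ=0.14, a=-2.8): (7.175823, 15.724287, 1.233190, 17.000000)
after step 2 (δ=0.27, a=-2.8): (8.583549, 19.734375, 1.821301, 16.300000)
after step 3 (δ=-0.41, a=-2.9): (7.573387, 23.682184, 0.935740, 15.575000)
after step 4 (δ=-0.39, a=-1.0): (9.883249, 26.816801, 0.135467, 15.325000)
after step 5 (δ=0.47, a=-1.6): (13.679399, 27.334223, 1.108539, 14.925000)
after step 6 (δ=-0.41, a=4.0): (15.343422, 30.673872, 0.297680, 15.925000)

(15.3434, 30.6739, 0.2977, 15.9250)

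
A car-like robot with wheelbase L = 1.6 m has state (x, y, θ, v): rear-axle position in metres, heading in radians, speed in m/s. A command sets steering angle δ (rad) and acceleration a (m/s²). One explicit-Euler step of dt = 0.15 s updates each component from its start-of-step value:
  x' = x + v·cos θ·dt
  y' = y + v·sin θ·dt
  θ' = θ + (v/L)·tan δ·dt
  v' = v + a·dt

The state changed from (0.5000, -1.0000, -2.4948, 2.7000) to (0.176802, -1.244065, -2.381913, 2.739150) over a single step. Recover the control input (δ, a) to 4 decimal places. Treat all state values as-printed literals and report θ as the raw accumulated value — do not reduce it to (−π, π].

δ = 0.4195, a = 0.2610

a = (v'−v)/dt = (0.039150)/0.15 = 0.2610
Δθ = θ'−θ = 0.112887;  (v·dt/L) = 2.7000·0.15/1.6 = 0.253125
tan δ = Δθ·L/(v·dt) = 0.445973  →  δ = 0.4195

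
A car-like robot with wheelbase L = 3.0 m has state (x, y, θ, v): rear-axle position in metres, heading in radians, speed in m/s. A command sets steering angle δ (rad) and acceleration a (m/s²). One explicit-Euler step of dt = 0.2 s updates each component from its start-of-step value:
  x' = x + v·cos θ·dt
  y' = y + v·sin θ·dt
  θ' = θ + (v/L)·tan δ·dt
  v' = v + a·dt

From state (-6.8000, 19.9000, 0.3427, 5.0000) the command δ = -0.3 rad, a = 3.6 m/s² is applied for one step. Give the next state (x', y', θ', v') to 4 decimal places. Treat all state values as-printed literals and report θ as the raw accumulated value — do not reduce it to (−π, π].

x' = -6.8000 + 5.0000·cos(0.3427)·0.2 = -5.8581
y' = 19.9000 + 5.0000·sin(0.3427)·0.2 = 20.2360
θ' = 0.3427 + (5.0000/3.0)·tan(-0.3)·0.2 = 0.2396
v' = 5.0000 + 3.6000·0.2 = 5.7200

(-5.8581, 20.2360, 0.2396, 5.7200)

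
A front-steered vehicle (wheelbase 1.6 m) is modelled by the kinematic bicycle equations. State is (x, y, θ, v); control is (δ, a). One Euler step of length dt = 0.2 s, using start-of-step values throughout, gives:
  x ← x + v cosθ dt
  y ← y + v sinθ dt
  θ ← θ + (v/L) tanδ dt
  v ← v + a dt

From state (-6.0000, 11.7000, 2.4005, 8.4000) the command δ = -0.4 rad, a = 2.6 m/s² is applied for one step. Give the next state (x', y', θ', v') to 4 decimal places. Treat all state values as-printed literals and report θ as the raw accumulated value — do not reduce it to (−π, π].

x' = -6.0000 + 8.4000·cos(2.4005)·0.2 = -7.2394
y' = 11.7000 + 8.4000·sin(2.4005)·0.2 = 12.8342
θ' = 2.4005 + (8.4000/1.6)·tan(-0.4)·0.2 = 1.9566
v' = 8.4000 + 2.6000·0.2 = 8.9200

(-7.2394, 12.8342, 1.9566, 8.9200)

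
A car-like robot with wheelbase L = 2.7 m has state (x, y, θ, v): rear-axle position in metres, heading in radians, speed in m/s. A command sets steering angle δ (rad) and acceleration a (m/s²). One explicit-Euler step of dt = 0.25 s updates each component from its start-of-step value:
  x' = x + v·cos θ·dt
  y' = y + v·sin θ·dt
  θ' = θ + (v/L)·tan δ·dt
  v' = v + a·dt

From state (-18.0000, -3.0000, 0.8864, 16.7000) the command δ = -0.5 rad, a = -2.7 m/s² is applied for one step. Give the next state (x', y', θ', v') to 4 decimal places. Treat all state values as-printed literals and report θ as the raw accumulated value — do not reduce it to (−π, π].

(-15.3605, 0.2348, 0.0417, 16.0250)

x' = -18.0000 + 16.7000·cos(0.8864)·0.25 = -15.3605
y' = -3.0000 + 16.7000·sin(0.8864)·0.25 = 0.2348
θ' = 0.8864 + (16.7000/2.7)·tan(-0.5)·0.25 = 0.0417
v' = 16.7000 − 2.7000·0.25 = 16.0250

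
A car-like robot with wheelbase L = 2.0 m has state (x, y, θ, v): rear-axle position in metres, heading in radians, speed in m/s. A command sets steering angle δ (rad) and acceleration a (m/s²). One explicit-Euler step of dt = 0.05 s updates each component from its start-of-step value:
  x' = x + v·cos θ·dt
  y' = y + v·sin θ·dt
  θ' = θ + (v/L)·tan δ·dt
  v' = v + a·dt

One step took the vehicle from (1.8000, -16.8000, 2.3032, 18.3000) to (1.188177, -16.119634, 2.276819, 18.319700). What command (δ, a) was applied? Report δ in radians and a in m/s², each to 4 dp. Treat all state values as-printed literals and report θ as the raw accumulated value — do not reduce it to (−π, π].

a = (v'−v)/dt = (0.019700)/0.05 = 0.3940
Δθ = θ'−θ = -0.026381;  (v·dt/L) = 18.3000·0.05/2.0 = 0.457500
tan δ = Δθ·L/(v·dt) = -0.057663  →  δ = -0.0576

δ = -0.0576, a = 0.3940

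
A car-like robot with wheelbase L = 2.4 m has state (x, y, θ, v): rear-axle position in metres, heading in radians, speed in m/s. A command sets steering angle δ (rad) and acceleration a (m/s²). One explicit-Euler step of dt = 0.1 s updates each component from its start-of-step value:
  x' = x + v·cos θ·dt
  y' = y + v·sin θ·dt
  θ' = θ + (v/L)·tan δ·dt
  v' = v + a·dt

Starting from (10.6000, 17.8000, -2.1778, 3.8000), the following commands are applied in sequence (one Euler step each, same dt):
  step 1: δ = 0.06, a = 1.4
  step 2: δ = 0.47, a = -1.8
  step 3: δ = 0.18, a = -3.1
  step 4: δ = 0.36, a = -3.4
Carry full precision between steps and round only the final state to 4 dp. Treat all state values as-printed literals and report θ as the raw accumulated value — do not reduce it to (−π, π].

(9.8157, 16.5296, -2.0023, 3.1100)

after step 1 (δ=0.06, a=1.4): (10.383245, 17.487883, -2.168289, 3.940000)
after step 2 (δ=0.47, a=-1.8): (10.161592, 17.162144, -2.084898, 3.760000)
after step 3 (δ=0.18, a=-3.1): (9.976693, 16.834747, -2.056389, 3.450000)
after step 4 (δ=0.36, a=-3.4): (9.815670, 16.529630, -2.002281, 3.110000)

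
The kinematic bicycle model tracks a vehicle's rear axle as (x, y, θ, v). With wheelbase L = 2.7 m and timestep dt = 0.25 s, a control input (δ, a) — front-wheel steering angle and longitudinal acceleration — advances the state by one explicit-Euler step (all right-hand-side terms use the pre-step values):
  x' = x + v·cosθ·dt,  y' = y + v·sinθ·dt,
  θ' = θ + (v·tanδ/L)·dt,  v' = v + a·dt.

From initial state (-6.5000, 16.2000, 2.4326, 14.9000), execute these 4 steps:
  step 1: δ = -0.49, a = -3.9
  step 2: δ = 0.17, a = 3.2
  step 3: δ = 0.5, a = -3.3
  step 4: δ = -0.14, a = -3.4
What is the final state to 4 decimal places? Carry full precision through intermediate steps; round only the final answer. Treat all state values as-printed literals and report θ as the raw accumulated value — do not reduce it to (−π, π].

(-14.1017, 27.1411, 2.4815, 13.0500)

after step 1 (δ=-0.49, a=-3.9): (-9.327342, 18.625234, 1.696722, 13.925000)
after step 2 (δ=0.17, a=3.2): (-9.764563, 22.078919, 1.918048, 14.725000)
after step 3 (δ=0.5, a=-3.3): (-11.017347, 25.540441, 2.662891, 13.900000)
after step 4 (δ=-0.14, a=-3.4): (-14.101735, 27.141120, 2.481519, 13.050000)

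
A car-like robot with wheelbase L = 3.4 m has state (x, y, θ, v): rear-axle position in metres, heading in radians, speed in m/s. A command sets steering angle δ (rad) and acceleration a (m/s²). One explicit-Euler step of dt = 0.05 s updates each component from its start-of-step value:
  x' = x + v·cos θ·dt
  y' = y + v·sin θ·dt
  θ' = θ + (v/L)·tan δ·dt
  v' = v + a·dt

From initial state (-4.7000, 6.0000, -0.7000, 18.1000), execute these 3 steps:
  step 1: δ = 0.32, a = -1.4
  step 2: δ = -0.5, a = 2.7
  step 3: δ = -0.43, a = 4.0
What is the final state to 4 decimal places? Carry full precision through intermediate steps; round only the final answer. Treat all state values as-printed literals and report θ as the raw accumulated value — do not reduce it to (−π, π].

after step 1 (δ=0.32, a=-1.4): (-4.007818, 5.416983, -0.611792, 18.030000)
after step 2 (δ=-0.5, a=2.7): (-3.269832, 4.899220, -0.756642, 18.165000)
after step 3 (δ=-0.43, a=4.0): (-2.609402, 4.275721, -0.879155, 18.365000)

(-2.6094, 4.2757, -0.8792, 18.3650)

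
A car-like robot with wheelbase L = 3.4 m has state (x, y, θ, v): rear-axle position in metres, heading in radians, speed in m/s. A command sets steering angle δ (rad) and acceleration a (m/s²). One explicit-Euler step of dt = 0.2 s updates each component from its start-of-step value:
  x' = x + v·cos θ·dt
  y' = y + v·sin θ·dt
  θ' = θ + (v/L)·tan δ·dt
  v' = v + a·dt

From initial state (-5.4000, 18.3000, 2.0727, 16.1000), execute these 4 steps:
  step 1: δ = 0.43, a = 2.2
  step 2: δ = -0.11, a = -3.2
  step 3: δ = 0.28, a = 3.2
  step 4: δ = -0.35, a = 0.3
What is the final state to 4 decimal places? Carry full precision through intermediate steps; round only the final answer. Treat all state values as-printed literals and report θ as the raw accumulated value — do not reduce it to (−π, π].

(-14.9019, 26.7400, 2.3134, 16.6000)

after step 1 (δ=0.43, a=2.2): (-6.949127, 21.122872, 2.507041, 16.540000)
after step 2 (δ=-0.11, a=-3.2): (-9.613184, 23.083909, 2.399584, 15.900000)
after step 3 (δ=0.28, a=3.2): (-11.957202, 25.232857, 2.668532, 16.540000)
after step 4 (δ=-0.35, a=0.3): (-14.901910, 26.740026, 2.313380, 16.600000)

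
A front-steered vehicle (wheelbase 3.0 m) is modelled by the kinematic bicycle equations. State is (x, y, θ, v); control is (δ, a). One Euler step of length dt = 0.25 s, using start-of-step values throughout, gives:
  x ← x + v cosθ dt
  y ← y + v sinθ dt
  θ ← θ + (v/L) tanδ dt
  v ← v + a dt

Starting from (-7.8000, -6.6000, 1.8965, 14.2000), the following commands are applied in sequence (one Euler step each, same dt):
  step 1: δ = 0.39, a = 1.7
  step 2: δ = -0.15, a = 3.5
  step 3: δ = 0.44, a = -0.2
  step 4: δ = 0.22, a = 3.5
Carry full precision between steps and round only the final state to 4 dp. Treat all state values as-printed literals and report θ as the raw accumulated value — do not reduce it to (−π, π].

(-17.5139, 3.6836, 3.0947, 16.3250)

after step 1 (δ=0.39, a=1.7): (-8.935913, -3.236638, 2.382915, 14.625000)
after step 2 (δ=-0.15, a=3.5): (-11.589423, -0.721276, 2.198719, 15.500000)
after step 3 (δ=0.44, a=-0.2): (-13.865850, 2.414566, 2.806810, 15.450000)
after step 4 (δ=0.22, a=3.5): (-17.513911, 3.683643, 3.094720, 16.325000)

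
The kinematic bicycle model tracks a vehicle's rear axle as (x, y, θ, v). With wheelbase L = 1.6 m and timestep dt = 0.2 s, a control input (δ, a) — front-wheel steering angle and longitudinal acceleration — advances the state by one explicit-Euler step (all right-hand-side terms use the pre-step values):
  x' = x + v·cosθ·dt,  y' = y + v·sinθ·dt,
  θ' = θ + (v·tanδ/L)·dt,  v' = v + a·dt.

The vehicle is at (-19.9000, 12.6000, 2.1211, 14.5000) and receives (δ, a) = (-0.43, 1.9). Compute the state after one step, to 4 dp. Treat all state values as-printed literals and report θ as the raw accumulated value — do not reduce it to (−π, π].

(-21.4165, 15.0719, 1.2898, 14.8800)

x' = -19.9000 + 14.5000·cos(2.1211)·0.2 = -21.4165
y' = 12.6000 + 14.5000·sin(2.1211)·0.2 = 15.0719
θ' = 2.1211 + (14.5000/1.6)·tan(-0.43)·0.2 = 1.2898
v' = 14.5000 + 1.9000·0.2 = 14.8800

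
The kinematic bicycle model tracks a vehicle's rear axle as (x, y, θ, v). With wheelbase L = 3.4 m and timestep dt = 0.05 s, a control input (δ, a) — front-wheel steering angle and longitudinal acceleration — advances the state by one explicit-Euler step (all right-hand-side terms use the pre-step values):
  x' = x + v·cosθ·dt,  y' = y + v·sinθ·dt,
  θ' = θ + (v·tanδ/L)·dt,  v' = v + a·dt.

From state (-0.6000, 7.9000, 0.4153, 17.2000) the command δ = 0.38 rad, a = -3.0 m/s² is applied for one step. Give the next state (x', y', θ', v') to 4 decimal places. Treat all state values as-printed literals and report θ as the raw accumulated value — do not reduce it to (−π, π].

(0.1869, 8.2470, 0.5163, 17.0500)

x' = -0.6000 + 17.2000·cos(0.4153)·0.05 = 0.1869
y' = 7.9000 + 17.2000·sin(0.4153)·0.05 = 8.2470
θ' = 0.4153 + (17.2000/3.4)·tan(0.38)·0.05 = 0.5163
v' = 17.2000 − 3.0000·0.05 = 17.0500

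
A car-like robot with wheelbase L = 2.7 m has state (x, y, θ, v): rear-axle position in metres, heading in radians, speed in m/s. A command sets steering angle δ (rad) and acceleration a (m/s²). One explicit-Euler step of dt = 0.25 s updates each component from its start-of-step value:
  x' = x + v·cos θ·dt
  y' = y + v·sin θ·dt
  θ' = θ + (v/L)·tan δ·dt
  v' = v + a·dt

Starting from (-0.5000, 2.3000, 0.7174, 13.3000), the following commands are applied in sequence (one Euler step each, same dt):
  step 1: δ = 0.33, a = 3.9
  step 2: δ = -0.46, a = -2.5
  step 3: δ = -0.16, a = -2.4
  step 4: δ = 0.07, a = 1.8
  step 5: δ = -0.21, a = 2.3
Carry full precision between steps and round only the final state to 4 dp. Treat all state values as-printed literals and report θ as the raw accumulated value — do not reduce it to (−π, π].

after step 1 (δ=0.33, a=3.9): (2.005446, 4.485947, 1.139213, 14.275000)
after step 2 (δ=-0.46, a=-2.5): (3.498288, 7.727459, 0.484349, 13.650000)
after step 3 (δ=-0.16, a=-2.4): (6.518276, 9.316430, 0.280383, 13.050000)
after step 4 (δ=0.07, a=1.8): (9.653374, 10.219242, 0.365105, 13.500000)
after step 5 (δ=-0.21, a=2.3): (12.805915, 11.424277, 0.098677, 14.075000)

(12.8059, 11.4243, 0.0987, 14.0750)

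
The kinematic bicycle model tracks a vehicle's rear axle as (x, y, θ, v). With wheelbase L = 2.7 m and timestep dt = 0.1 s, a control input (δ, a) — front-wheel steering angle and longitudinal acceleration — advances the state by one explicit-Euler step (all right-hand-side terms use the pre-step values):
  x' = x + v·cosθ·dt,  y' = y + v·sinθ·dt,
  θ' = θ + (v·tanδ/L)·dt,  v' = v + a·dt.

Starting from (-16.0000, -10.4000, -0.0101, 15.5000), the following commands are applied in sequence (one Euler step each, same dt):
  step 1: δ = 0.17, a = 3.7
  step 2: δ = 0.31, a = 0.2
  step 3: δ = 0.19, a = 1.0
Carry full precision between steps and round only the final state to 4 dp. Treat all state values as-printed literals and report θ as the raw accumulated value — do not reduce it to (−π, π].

(-11.3407, -9.8414, 0.3899, 15.9900)

after step 1 (δ=0.17, a=3.7): (-14.450079, -10.415655, 0.088444, 15.870000)
after step 2 (δ=0.31, a=0.2): (-12.869282, -10.275477, 0.276725, 15.890000)
after step 3 (δ=0.19, a=1.0): (-11.340735, -9.841352, 0.389909, 15.990000)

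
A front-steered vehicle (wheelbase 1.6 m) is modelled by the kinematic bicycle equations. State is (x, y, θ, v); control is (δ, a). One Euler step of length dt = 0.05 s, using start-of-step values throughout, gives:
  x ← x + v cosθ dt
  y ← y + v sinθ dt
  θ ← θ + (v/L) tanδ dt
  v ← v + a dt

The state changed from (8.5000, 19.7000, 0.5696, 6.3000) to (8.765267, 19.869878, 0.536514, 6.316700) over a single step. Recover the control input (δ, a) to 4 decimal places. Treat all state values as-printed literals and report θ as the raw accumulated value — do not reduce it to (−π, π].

a = (v'−v)/dt = (0.016700)/0.05 = 0.3340
Δθ = θ'−θ = -0.033086;  (v·dt/L) = 6.3000·0.05/1.6 = 0.196875
tan δ = Δθ·L/(v·dt) = -0.168056  →  δ = -0.1665

δ = -0.1665, a = 0.3340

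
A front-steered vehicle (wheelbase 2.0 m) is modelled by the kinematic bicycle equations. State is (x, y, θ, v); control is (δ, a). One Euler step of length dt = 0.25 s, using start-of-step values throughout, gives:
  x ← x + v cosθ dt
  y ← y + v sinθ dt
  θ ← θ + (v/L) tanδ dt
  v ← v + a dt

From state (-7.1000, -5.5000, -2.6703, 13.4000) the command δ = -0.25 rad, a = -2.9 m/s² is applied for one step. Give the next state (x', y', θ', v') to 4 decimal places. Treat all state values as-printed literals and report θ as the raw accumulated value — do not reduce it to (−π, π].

x' = -7.1000 + 13.4000·cos(-2.6703)·0.25 = -10.0848
y' = -5.5000 + 13.4000·sin(-2.6703)·0.25 = -7.0210
θ' = -2.6703 + (13.4000/2.0)·tan(-0.25)·0.25 = -3.0980
v' = 13.4000 − 2.9000·0.25 = 12.6750

(-10.0848, -7.0210, -3.0980, 12.6750)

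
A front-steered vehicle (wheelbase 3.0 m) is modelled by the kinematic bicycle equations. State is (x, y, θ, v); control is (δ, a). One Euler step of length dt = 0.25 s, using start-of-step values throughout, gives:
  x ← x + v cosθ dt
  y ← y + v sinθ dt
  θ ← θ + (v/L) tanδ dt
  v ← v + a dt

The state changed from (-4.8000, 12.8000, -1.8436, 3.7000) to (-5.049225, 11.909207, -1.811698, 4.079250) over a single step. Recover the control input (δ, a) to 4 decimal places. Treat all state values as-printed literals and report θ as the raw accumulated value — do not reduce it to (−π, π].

a = (v'−v)/dt = (0.379250)/0.25 = 1.5170
Δθ = θ'−θ = 0.031902;  (v·dt/L) = 3.7000·0.25/3.0 = 0.308333
tan δ = Δθ·L/(v·dt) = 0.103466  →  δ = 0.1031

δ = 0.1031, a = 1.5170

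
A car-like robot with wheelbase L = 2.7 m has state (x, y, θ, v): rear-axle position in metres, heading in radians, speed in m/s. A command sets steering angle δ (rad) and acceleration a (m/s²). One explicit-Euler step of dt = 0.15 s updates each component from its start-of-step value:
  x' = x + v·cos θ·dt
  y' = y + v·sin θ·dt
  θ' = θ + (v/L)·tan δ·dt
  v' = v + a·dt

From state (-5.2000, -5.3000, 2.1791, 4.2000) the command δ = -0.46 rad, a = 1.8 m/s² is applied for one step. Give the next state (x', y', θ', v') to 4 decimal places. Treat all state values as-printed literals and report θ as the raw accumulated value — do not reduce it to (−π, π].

x' = -5.2000 + 4.2000·cos(2.1791)·0.15 = -5.5600
y' = -5.3000 + 4.2000·sin(2.1791)·0.15 = -4.7830
θ' = 2.1791 + (4.2000/2.7)·tan(-0.46)·0.15 = 2.0635
v' = 4.2000 + 1.8000·0.15 = 4.4700

(-5.5600, -4.7830, 2.0635, 4.4700)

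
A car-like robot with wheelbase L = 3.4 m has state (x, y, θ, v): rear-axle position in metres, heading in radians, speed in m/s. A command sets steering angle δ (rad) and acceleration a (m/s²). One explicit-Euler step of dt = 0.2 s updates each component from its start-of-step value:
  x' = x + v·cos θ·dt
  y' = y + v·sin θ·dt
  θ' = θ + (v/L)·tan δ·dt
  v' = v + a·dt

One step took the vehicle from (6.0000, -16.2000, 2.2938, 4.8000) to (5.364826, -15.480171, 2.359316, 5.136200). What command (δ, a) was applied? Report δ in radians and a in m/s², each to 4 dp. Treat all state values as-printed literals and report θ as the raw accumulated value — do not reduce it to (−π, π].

δ = 0.2280, a = 1.6810

a = (v'−v)/dt = (0.336200)/0.2 = 1.6810
Δθ = θ'−θ = 0.065516;  (v·dt/L) = 4.8000·0.2/3.4 = 0.282353
tan δ = Δθ·L/(v·dt) = 0.232036  →  δ = 0.2280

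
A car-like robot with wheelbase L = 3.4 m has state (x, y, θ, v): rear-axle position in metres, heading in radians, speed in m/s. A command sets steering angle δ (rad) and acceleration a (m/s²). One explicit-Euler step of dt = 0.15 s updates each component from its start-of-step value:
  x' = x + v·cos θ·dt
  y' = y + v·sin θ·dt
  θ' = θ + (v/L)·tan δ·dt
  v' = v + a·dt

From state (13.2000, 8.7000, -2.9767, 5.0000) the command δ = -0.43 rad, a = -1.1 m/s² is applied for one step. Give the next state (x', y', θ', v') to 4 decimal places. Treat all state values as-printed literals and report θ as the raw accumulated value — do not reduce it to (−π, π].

(12.4602, 8.5769, -3.0779, 4.8350)

x' = 13.2000 + 5.0000·cos(-2.9767)·0.15 = 12.4602
y' = 8.7000 + 5.0000·sin(-2.9767)·0.15 = 8.5769
θ' = -2.9767 + (5.0000/3.4)·tan(-0.43)·0.15 = -3.0779
v' = 5.0000 − 1.1000·0.15 = 4.8350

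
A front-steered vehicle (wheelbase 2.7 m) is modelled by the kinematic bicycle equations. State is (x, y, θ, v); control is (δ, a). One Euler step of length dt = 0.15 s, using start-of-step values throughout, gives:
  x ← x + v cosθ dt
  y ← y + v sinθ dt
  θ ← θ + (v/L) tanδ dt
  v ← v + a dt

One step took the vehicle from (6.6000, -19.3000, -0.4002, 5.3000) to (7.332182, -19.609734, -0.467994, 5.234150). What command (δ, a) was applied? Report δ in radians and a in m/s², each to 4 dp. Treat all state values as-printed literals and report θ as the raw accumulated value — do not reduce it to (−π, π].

a = (v'−v)/dt = (-0.065850)/0.15 = -0.4390
Δθ = θ'−θ = -0.067794;  (v·dt/L) = 5.3000·0.15/2.7 = 0.294444
tan δ = Δθ·L/(v·dt) = -0.230244  →  δ = -0.2263

δ = -0.2263, a = -0.4390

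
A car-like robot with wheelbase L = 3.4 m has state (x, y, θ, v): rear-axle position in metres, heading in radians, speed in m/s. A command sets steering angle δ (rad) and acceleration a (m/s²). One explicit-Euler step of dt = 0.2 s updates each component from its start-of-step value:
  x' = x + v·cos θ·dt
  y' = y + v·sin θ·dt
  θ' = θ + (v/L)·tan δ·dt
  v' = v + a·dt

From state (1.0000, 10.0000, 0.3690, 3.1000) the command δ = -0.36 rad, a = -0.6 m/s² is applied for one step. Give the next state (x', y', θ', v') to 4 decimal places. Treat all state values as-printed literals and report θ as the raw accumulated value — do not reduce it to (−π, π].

(1.5783, 10.2236, 0.3004, 2.9800)

x' = 1.0000 + 3.1000·cos(0.3690)·0.2 = 1.5783
y' = 10.0000 + 3.1000·sin(0.3690)·0.2 = 10.2236
θ' = 0.3690 + (3.1000/3.4)·tan(-0.36)·0.2 = 0.3004
v' = 3.1000 − 0.6000·0.2 = 2.9800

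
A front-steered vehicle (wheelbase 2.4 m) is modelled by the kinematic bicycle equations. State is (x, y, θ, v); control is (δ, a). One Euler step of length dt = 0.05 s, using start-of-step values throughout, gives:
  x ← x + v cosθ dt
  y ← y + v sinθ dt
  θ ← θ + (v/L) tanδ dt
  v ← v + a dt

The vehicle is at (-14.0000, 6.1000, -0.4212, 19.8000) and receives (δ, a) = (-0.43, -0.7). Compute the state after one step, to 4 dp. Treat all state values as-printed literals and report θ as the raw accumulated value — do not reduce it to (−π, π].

x' = -14.0000 + 19.8000·cos(-0.4212)·0.05 = -13.0965
y' = 6.1000 + 19.8000·sin(-0.4212)·0.05 = 5.6952
θ' = -0.4212 + (19.8000/2.4)·tan(-0.43)·0.05 = -0.6104
v' = 19.8000 − 0.7000·0.05 = 19.7650

(-13.0965, 5.6952, -0.6104, 19.7650)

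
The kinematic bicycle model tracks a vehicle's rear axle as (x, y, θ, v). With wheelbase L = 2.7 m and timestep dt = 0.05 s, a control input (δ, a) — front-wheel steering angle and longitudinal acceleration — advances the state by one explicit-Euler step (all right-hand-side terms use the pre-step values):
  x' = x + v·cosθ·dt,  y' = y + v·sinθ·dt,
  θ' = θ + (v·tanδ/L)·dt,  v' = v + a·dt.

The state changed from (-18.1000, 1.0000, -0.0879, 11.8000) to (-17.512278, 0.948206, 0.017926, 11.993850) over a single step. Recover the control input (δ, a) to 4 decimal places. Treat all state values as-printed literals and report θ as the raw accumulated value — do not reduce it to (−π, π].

δ = 0.4510, a = 3.8770

a = (v'−v)/dt = (0.193850)/0.05 = 3.8770
Δθ = θ'−θ = 0.105826;  (v·dt/L) = 11.8000·0.05/2.7 = 0.218519
tan δ = Δθ·L/(v·dt) = 0.484288  →  δ = 0.4510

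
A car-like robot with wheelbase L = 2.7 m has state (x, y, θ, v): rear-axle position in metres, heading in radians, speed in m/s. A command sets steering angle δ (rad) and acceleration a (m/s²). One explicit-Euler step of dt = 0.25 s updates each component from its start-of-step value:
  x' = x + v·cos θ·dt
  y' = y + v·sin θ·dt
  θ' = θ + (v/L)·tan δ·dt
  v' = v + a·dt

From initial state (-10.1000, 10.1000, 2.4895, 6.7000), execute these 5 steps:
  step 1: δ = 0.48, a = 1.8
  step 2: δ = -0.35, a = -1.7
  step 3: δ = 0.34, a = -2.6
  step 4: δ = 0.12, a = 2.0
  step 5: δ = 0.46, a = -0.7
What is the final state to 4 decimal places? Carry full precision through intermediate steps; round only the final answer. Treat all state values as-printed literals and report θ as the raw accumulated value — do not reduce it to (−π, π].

(-17.5425, 13.5826, 3.1605, 6.4000)

after step 1 (δ=0.48, a=1.8): (-11.431316, 11.116475, 2.812472, 7.150000)
after step 2 (δ=-0.35, a=-1.7): (-13.122875, 11.694216, 2.570809, 6.725000)
after step 3 (δ=0.34, a=-2.6): (-14.537610, 12.602581, 2.791076, 6.075000)
after step 4 (δ=0.12, a=2.0): (-15.964013, 13.124094, 2.858902, 6.575000)
after step 5 (δ=0.46, a=-0.7): (-17.542520, 13.582603, 3.160529, 6.400000)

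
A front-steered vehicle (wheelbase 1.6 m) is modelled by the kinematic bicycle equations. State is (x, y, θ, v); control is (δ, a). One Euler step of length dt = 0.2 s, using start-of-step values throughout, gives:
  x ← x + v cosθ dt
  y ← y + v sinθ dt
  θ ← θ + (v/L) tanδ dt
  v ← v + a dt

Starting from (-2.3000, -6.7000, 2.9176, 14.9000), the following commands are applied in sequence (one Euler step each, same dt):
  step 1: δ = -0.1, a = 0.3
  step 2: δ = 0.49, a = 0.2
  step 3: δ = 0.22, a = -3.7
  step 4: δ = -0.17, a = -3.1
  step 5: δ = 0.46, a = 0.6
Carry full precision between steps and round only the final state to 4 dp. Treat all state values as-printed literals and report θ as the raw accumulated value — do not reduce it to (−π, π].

(-14.0606, -10.6696, 4.6862, 13.7600)

after step 1 (δ=-0.1, a=0.3): (-5.205555, -6.038070, 2.730727, 14.960000)
after step 2 (δ=0.49, a=0.2): (-7.948546, -4.843055, 3.728163, 15.000000)
after step 3 (δ=0.22, a=-3.7): (-10.447079, -6.503577, 4.147449, 14.260000)
after step 4 (δ=-0.17, a=-3.1): (-11.973940, -8.912435, 3.841471, 13.640000)
after step 5 (δ=0.46, a=0.6): (-14.060644, -10.669607, 4.686211, 13.760000)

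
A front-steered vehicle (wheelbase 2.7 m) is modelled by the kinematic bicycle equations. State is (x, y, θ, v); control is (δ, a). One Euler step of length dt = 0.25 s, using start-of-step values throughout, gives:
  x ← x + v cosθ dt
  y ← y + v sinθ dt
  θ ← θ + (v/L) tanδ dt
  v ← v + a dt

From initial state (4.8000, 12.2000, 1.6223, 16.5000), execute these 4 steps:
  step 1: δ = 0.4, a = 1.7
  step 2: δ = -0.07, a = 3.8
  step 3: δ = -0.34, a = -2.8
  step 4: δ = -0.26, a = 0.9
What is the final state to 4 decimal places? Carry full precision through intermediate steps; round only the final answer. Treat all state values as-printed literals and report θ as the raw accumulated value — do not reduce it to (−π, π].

after step 1 (δ=0.4, a=1.7): (4.587641, 16.319530, 2.268234, 16.925000)
after step 2 (δ=-0.07, a=3.8): (1.870096, 19.562742, 2.158355, 17.875000)
after step 3 (δ=-0.34, a=-2.8): (-0.607071, 23.282066, 1.572888, 17.175000)
after step 4 (δ=-0.26, a=0.9): (-0.616053, 27.575807, 1.149840, 17.400000)

(-0.6161, 27.5758, 1.1498, 17.4000)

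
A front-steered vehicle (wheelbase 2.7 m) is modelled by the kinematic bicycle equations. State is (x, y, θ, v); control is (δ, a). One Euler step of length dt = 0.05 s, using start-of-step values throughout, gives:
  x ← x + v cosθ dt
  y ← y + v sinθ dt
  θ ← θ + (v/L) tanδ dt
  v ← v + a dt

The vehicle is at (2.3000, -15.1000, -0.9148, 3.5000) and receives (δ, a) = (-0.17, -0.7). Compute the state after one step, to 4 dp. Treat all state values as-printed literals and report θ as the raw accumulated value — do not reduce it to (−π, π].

x' = 2.3000 + 3.5000·cos(-0.9148)·0.05 = 2.4067
y' = -15.1000 + 3.5000·sin(-0.9148)·0.05 = -15.2387
θ' = -0.9148 + (3.5000/2.7)·tan(-0.17)·0.05 = -0.9259
v' = 3.5000 − 0.7000·0.05 = 3.4650

(2.4067, -15.2387, -0.9259, 3.4650)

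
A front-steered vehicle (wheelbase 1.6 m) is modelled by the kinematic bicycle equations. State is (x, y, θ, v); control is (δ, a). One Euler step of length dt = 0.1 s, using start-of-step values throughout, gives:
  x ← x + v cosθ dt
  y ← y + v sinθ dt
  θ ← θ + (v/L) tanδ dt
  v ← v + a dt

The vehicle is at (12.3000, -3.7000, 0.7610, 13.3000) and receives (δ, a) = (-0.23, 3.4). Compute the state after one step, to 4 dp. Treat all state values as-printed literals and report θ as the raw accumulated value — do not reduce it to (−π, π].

x' = 12.3000 + 13.3000·cos(0.7610)·0.1 = 13.2631
y' = -3.7000 + 13.3000·sin(0.7610)·0.1 = -2.7828
θ' = 0.7610 + (13.3000/1.6)·tan(-0.23)·0.1 = 0.5664
v' = 13.3000 + 3.4000·0.1 = 13.6400

(13.2631, -2.7828, 0.5664, 13.6400)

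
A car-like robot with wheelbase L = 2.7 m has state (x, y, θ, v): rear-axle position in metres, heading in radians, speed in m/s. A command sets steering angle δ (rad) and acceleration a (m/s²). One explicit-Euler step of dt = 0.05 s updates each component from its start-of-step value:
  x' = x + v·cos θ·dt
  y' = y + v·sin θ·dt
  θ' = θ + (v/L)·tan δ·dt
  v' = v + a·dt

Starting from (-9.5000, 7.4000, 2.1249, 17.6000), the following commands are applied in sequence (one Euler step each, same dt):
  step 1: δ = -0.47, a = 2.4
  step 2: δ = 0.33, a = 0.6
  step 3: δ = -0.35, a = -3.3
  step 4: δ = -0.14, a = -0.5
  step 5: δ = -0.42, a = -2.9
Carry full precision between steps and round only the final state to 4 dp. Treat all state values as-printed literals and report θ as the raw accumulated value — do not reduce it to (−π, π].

(-11.3405, 11.3921, 1.7606, 17.4150)

after step 1 (δ=-0.47, a=2.4): (-9.963040, 8.148328, 1.959341, 17.720000)
after step 2 (δ=0.33, a=0.6): (-10.298693, 8.968287, 2.071740, 17.750000)
after step 3 (δ=-0.35, a=-3.3): (-10.724918, 9.746739, 1.951753, 17.585000)
after step 4 (δ=-0.14, a=-0.5): (-11.051831, 10.562955, 1.905862, 17.560000)
after step 5 (δ=-0.42, a=-2.9): (-11.340545, 11.392128, 1.760644, 17.415000)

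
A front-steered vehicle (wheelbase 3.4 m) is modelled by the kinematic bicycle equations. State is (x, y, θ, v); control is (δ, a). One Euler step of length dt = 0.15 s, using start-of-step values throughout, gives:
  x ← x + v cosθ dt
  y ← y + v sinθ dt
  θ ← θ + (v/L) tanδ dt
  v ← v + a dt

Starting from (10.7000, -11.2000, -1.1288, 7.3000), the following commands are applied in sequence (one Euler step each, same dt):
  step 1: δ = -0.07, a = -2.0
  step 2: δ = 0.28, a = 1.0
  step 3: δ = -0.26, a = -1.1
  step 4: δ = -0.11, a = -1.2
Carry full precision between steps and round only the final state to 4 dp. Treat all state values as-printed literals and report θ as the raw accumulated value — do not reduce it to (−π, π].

(12.5492, -15.0406, -1.1805, 6.8050)

after step 1 (δ=-0.07, a=-2.0): (11.168381, -12.189770, -1.151381, 7.000000)
after step 2 (δ=0.28, a=1.0): (11.595968, -13.148764, -1.062577, 7.150000)
after step 3 (δ=-0.26, a=-1.1): (12.117870, -14.085713, -1.146492, 6.985000)
after step 4 (δ=-0.11, a=-1.2): (12.549216, -15.040554, -1.180527, 6.805000)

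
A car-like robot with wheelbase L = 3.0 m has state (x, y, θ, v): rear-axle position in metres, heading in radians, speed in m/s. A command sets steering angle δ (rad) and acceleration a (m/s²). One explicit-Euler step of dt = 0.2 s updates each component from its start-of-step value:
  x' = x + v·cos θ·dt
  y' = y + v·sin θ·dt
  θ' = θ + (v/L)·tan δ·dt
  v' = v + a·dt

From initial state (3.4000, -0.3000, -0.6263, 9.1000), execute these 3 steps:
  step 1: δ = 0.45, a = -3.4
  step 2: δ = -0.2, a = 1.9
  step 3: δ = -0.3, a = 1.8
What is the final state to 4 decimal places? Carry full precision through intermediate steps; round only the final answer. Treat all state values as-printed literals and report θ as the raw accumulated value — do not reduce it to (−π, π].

(8.0530, -2.6785, -0.6285, 9.1600)

after step 1 (δ=0.45, a=-3.4): (4.874567, -1.366795, -0.333247, 8.420000)
after step 2 (δ=-0.2, a=1.9): (6.465923, -1.917653, -0.447034, 8.800000)
after step 3 (δ=-0.3, a=1.8): (8.052973, -2.678489, -0.628512, 9.160000)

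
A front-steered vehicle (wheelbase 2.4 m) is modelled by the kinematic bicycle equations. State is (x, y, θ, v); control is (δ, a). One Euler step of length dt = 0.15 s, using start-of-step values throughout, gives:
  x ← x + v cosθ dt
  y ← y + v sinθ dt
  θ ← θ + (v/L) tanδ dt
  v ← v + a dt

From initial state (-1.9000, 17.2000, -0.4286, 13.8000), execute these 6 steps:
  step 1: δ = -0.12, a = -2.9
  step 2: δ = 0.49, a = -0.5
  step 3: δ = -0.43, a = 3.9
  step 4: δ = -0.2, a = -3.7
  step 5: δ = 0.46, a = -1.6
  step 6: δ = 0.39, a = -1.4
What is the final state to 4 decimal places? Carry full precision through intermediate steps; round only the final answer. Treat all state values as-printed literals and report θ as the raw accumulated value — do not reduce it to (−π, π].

after step 1 (δ=-0.12, a=-2.9): (-0.017235, 16.339712, -0.532600, 13.365000)
after step 2 (δ=0.49, a=-0.5): (1.709837, 15.321751, -0.087054, 13.290000)
after step 3 (δ=-0.43, a=3.9): (3.695788, 15.148428, -0.467996, 13.875000)
after step 4 (δ=-0.2, a=-3.7): (5.553250, 14.209579, -0.643784, 13.320000)
after step 5 (δ=0.46, a=-1.6): (7.151311, 13.010328, -0.231322, 13.080000)
after step 6 (δ=0.39, a=-1.4): (9.061052, 12.560510, 0.104715, 12.870000)

(9.0611, 12.5605, 0.1047, 12.8700)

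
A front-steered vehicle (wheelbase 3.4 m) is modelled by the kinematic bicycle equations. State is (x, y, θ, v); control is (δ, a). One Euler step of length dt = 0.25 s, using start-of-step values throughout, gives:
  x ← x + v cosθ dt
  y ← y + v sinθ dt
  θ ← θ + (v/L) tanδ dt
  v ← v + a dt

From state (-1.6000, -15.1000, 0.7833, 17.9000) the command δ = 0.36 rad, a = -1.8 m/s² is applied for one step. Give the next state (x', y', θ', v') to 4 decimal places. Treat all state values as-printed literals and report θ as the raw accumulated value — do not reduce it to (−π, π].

x' = -1.6000 + 17.9000·cos(0.7833)·0.25 = 1.5709
y' = -15.1000 + 17.9000·sin(0.7833)·0.25 = -11.9423
θ' = 0.7833 + (17.9000/3.4)·tan(0.36)·0.25 = 1.2787
v' = 17.9000 − 1.8000·0.25 = 17.4500

(1.5709, -11.9423, 1.2787, 17.4500)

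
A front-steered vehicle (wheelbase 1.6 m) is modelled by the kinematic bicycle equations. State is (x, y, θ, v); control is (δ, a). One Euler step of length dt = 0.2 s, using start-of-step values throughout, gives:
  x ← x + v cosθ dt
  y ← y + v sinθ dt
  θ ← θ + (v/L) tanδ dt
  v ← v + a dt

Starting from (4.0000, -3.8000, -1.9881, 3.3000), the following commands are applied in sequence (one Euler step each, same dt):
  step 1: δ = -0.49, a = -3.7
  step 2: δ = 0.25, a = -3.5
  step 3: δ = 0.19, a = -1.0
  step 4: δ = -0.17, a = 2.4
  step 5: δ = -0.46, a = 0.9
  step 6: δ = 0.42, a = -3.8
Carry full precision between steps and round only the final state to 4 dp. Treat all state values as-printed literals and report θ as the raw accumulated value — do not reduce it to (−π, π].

after step 1 (δ=-0.49, a=-3.7): (3.732504, -4.403362, -2.208123, 2.560000)
after step 2 (δ=0.25, a=-3.5): (3.427839, -4.814851, -2.126413, 1.860000)
after step 3 (δ=0.19, a=-1.0): (3.231621, -5.130893, -2.081699, 1.660000)
after step 4 (δ=-0.17, a=2.4): (3.069285, -5.420498, -2.117318, 2.140000)
after step 5 (δ=-0.46, a=0.9): (2.846845, -5.786155, -2.249850, 2.320000)
after step 6 (δ=0.42, a=-3.8): (2.555427, -6.147224, -2.120344, 1.560000)

(2.5554, -6.1472, -2.1203, 1.5600)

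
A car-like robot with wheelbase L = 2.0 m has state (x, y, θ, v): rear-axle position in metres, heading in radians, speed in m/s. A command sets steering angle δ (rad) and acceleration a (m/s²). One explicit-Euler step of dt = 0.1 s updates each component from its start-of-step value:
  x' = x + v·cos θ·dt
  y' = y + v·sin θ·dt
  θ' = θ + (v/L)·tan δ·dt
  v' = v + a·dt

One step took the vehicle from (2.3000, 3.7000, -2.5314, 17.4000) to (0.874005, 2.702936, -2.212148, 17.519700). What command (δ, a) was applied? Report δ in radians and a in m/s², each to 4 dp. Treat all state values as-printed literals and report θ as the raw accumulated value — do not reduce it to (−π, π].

a = (v'−v)/dt = (0.119700)/0.1 = 1.1970
Δθ = θ'−θ = 0.319252;  (v·dt/L) = 17.4000·0.1/2.0 = 0.870000
tan δ = Δθ·L/(v·dt) = 0.366956  →  δ = 0.3517

δ = 0.3517, a = 1.1970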